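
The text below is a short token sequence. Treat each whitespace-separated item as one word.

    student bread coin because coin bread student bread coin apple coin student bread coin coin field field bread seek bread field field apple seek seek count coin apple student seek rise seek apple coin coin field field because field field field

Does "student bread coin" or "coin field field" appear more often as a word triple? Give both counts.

"student bread coin" (3 vs 2)

"student bread coin": 3 occurrences
"coin field field": 2 occurrences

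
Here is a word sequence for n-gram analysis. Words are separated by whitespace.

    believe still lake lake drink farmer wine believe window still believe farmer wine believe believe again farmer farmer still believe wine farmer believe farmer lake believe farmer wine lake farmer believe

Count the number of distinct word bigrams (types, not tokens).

23

31 tokens → 30 bigram windows in total.
Repeated bigrams (each contributes count−1 duplicates):
  believe farmer: 3
  farmer wine: 3
  farmer believe: 2
  still believe: 2
  wine believe: 2
7 duplicate windows → 30 − 7 = 23 distinct.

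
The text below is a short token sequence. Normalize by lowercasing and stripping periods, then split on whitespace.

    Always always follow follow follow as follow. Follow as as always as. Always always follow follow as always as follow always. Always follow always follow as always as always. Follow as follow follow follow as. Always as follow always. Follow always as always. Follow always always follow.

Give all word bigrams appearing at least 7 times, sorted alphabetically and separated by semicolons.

Bigram counts meeting the condition (at least 7 times):
  always follow: 8
  as always: 7

always follow; as always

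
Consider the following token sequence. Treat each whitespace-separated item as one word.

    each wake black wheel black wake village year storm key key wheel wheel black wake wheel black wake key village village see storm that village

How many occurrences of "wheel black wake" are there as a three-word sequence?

3

Scanning the 23 overlapping trigram windows for "wheel black wake":
  position 4–6: wheel black wake
  position 13–15: wheel black wake
  position 16–18: wheel black wake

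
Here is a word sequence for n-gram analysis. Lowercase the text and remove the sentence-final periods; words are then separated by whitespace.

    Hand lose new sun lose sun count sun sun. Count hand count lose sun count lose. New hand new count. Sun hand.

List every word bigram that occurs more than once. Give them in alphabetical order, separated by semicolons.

Bigram counts meeting the condition (more than once):
  count lose: 2
  count sun: 2
  lose new: 2
  lose sun: 2
  sun count: 3

count lose; count sun; lose new; lose sun; sun count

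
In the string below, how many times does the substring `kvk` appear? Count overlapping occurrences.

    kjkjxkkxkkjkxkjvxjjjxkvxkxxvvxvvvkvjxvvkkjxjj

0

Sliding a length-3 window over the 45 characters (43 positions):
  (no match at any position)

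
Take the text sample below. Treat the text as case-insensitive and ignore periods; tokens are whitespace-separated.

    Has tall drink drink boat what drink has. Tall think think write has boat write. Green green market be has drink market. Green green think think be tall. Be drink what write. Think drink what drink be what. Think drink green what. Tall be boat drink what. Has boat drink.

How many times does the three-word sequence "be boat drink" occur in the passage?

Scanning the 48 overlapping trigram windows for "be boat drink":
  position 44–46: be boat drink

1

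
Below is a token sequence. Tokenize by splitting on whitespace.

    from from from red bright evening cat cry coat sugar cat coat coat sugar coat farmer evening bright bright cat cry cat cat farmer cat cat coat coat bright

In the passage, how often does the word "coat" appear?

Scanning the 29 tokens for "coat":
  position 9: coat
  position 12: coat
  position 13: coat
  position 15: coat
  position 27: coat
  position 28: coat

6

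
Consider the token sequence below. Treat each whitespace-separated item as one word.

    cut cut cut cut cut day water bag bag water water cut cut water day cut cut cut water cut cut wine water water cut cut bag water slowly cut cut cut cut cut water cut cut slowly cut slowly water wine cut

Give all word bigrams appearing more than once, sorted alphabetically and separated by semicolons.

Bigram counts meeting the condition (more than once):
  bag water: 2
  cut cut: 14
  cut slowly: 2
  cut water: 3
  slowly cut: 2
  water cut: 4
  water water: 2

bag water; cut cut; cut slowly; cut water; slowly cut; water cut; water water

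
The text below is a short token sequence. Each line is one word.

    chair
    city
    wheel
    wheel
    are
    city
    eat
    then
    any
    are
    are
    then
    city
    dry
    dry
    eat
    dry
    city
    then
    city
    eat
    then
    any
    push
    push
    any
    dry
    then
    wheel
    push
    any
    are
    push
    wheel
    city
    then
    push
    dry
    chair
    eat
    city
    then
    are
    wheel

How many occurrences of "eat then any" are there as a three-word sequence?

2

Scanning the 42 overlapping trigram windows for "eat then any":
  position 7–9: eat then any
  position 21–23: eat then any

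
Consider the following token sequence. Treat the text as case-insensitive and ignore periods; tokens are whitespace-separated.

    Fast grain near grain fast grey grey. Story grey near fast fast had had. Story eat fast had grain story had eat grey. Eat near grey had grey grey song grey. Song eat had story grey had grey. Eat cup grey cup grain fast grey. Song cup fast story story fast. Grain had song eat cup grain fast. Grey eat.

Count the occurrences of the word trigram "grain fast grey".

Scanning the 58 overlapping trigram windows for "grain fast grey":
  position 4–6: grain fast grey
  position 43–45: grain fast grey
  position 57–59: grain fast grey

3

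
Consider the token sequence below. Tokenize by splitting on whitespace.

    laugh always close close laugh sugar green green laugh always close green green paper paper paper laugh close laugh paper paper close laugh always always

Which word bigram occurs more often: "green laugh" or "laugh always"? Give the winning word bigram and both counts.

"laugh always" (3 vs 1)

"green laugh": 1 occurrence
"laugh always": 3 occurrences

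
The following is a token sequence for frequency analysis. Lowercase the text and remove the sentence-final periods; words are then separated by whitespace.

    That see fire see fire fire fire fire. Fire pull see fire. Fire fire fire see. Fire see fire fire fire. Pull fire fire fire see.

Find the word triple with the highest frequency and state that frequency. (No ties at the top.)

"fire fire fire", 7 times

Trigram frequencies (highest first):
  fire fire fire: 7
  fire see fire: 3
  see fire fire: 3
  see fire see: 2
  fire fire pull: 2
  fire fire see: 2
  … (5 more, each ≤ 1)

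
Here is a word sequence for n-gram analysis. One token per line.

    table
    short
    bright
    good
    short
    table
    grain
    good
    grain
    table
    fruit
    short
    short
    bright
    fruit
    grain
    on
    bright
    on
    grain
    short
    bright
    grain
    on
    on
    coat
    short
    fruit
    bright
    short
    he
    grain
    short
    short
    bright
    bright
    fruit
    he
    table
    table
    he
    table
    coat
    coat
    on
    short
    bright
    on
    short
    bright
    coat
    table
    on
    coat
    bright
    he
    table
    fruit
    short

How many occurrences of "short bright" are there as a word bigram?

6

Scanning the 58 overlapping bigram windows for "short bright":
  position 2–3: short bright
  position 13–14: short bright
  position 21–22: short bright
  position 34–35: short bright
  position 46–47: short bright
  position 49–50: short bright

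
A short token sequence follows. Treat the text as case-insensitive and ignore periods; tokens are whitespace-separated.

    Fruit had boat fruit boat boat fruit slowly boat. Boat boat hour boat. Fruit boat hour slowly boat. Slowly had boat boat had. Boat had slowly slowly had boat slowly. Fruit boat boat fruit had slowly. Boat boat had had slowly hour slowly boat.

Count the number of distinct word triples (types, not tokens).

35

44 tokens → 42 trigram windows in total.
Repeated trigrams (each contributes count−1 duplicates):
  boat boat fruit: 2
  boat boat had: 2
  boat fruit boat: 2
  fruit boat boat: 2
  hour slowly boat: 2
  slowly boat boat: 2
  slowly had boat: 2
7 duplicate windows → 42 − 7 = 35 distinct.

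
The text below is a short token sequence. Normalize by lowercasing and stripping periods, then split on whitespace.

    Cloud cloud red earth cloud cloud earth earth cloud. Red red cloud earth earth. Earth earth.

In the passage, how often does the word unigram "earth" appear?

7

Scanning the 16 tokens for "earth":
  position 4: earth
  position 7: earth
  position 8: earth
  position 13: earth
  position 14: earth
  position 15: earth
  position 16: earth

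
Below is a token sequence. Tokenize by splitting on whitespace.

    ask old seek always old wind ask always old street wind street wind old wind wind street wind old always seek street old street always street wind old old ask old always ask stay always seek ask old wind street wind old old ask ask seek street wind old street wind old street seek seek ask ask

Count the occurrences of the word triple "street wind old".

6

Scanning the 55 overlapping trigram windows for "street wind old":
  position 12–14: street wind old
  position 17–19: street wind old
  position 26–28: street wind old
  position 40–42: street wind old
  position 47–49: street wind old
  position 50–52: street wind old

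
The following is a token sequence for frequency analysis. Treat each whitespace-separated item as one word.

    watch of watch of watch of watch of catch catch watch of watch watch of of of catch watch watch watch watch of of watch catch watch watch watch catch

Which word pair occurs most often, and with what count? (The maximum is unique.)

Bigram frequencies (highest first):
  watch of: 7
  watch watch: 6
  of watch: 5
  catch watch: 3
  of of: 3
  of catch: 2
  … (2 more, each ≤ 2)

"watch of", 7 times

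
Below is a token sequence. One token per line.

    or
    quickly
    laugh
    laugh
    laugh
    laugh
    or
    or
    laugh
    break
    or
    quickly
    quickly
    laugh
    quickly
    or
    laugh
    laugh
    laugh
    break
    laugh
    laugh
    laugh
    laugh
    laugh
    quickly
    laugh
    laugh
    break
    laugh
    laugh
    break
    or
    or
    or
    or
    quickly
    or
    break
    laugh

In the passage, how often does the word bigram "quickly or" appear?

2

Scanning the 39 overlapping bigram windows for "quickly or":
  position 15–16: quickly or
  position 37–38: quickly or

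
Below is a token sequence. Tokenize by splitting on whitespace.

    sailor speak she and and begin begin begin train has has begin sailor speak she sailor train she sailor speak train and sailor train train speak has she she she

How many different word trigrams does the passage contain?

30 tokens → 28 trigram windows in total.
Repeated trigrams (each contributes count−1 duplicates):
  sailor speak she: 2
1 duplicate windows → 28 − 1 = 27 distinct.

27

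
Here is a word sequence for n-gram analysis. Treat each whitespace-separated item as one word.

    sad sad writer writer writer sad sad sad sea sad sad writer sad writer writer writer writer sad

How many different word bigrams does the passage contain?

18 tokens → 17 bigram windows in total.
Repeated bigrams (each contributes count−1 duplicates):
  writer writer: 5
  sad sad: 4
  sad writer: 3
  writer sad: 3
11 duplicate windows → 17 − 11 = 6 distinct.

6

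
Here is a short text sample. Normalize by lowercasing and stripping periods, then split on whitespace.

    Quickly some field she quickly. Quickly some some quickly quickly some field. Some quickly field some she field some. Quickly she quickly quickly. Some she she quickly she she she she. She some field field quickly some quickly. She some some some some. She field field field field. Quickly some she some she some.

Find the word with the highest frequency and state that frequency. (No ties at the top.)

Unigram frequencies (highest first):
  some: 17
  she: 14
  quickly: 13
  field: 10

"some", 17 times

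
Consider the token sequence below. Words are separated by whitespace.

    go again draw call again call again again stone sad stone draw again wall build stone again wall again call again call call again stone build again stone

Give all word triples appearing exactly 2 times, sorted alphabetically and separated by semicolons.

again call again; call again call

Trigram counts meeting the condition (exactly 2 times):
  again call again: 2
  call again call: 2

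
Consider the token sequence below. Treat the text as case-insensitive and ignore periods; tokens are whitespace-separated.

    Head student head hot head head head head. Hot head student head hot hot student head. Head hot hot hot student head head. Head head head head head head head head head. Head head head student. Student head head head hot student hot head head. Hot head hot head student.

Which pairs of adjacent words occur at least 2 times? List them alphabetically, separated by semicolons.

Bigram counts meeting the condition (at least 2 times):
  head head: 20
  head hot: 7
  head student: 4
  hot head: 5
  hot hot: 3
  hot student: 3
  student head: 5

head head; head hot; head student; hot head; hot hot; hot student; student head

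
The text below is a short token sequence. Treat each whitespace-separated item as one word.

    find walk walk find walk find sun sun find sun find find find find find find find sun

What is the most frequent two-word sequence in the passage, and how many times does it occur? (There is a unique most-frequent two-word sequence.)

"find find", 6 times

Bigram frequencies (highest first):
  find find: 6
  find sun: 3
  find walk: 2
  walk find: 2
  sun find: 2
  walk walk: 1
  … (1 more, each ≤ 1)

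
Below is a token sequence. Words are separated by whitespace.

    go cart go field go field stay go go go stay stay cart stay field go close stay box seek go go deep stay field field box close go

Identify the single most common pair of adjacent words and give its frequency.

"go go", 3 times

Bigram frequencies (highest first):
  go go: 3
  go field: 2
  field go: 2
  stay field: 2
  go cart: 1
  cart go: 1
  … (17 more, each ≤ 1)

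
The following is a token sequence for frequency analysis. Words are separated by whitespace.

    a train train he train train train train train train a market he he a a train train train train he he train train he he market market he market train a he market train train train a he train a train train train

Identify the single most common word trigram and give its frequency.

Trigram frequencies (highest first):
  train train train: 8
  a train train: 3
  train train he: 3
  he train train: 2
  train train a: 2
  train he he: 2
  … (20 more, each ≤ 2)

"train train train", 8 times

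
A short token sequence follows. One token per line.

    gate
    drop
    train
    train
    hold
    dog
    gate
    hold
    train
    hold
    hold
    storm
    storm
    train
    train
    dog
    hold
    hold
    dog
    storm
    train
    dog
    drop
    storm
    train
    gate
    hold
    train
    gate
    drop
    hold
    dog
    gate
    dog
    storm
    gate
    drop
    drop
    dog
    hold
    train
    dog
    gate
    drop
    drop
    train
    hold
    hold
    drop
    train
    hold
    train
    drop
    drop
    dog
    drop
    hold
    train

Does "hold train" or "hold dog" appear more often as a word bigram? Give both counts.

"hold train" (5 vs 3)

"hold train": 5 occurrences
"hold dog": 3 occurrences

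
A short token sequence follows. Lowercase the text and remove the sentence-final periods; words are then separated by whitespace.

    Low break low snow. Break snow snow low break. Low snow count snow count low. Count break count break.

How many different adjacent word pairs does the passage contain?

19 tokens → 18 bigram windows in total.
Repeated bigrams (each contributes count−1 duplicates):
  break low: 2
  count break: 2
  low break: 2
  low snow: 2
  snow count: 2
5 duplicate windows → 18 − 5 = 13 distinct.

13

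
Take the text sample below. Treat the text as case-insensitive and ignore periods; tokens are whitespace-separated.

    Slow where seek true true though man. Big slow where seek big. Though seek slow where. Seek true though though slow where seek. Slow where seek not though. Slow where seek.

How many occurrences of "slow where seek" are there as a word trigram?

6

Scanning the 29 overlapping trigram windows for "slow where seek":
  position 1–3: slow where seek
  position 9–11: slow where seek
  position 15–17: slow where seek
  position 21–23: slow where seek
  position 24–26: slow where seek
  position 29–31: slow where seek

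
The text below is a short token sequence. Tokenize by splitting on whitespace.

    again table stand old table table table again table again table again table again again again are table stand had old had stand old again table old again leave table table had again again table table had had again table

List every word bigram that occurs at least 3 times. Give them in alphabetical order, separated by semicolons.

Bigram counts meeting the condition (at least 3 times):
  again again: 3
  again table: 7
  table again: 4
  table table: 4

again again; again table; table again; table table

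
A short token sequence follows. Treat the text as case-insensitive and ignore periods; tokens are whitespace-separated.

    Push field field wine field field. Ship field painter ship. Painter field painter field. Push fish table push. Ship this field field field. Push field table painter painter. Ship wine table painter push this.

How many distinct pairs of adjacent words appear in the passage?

24

34 tokens → 33 bigram windows in total.
Repeated bigrams (each contributes count−1 duplicates):
  field field: 4
  field painter: 2
  field push: 2
  painter field: 2
  painter ship: 2
  push field: 2
  table painter: 2
9 duplicate windows → 33 − 9 = 24 distinct.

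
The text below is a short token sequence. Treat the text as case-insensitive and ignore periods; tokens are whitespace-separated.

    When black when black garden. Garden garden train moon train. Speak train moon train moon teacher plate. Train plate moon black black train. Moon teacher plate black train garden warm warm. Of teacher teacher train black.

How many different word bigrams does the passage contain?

36 tokens → 35 bigram windows in total.
Repeated bigrams (each contributes count−1 duplicates):
  train moon: 4
  black train: 2
  garden garden: 2
  moon teacher: 2
  moon train: 2
  teacher plate: 2
  when black: 2
9 duplicate windows → 35 − 9 = 26 distinct.

26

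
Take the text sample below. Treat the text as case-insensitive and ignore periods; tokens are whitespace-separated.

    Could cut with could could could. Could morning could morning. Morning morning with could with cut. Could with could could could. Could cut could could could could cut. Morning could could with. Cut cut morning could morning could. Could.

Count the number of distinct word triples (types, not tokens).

25

39 tokens → 37 trigram windows in total.
Repeated trigrams (each contributes count−1 duplicates):
  could could could: 6
  could could cut: 2
  could morning could: 2
  could with cut: 2
  cut morning could: 2
  morning could could: 2
  morning could morning: 2
  with could could: 2
12 duplicate windows → 37 − 12 = 25 distinct.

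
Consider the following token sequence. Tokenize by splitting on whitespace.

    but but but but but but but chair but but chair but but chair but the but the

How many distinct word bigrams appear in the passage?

5

18 tokens → 17 bigram windows in total.
Repeated bigrams (each contributes count−1 duplicates):
  but but: 8
  but chair: 3
  chair but: 3
  but the: 2
12 duplicate windows → 17 − 12 = 5 distinct.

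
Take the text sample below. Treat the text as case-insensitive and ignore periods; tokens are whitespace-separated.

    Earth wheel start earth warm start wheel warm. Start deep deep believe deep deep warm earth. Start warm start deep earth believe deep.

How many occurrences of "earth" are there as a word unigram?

Scanning the 23 tokens for "earth":
  position 1: earth
  position 4: earth
  position 16: earth
  position 21: earth

4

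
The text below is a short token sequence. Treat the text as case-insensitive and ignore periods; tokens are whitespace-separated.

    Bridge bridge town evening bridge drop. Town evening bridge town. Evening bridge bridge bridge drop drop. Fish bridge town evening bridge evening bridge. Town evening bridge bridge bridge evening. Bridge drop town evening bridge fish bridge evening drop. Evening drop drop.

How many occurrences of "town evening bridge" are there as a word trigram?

6

Scanning the 39 overlapping trigram windows for "town evening bridge":
  position 3–5: town evening bridge
  position 7–9: town evening bridge
  position 10–12: town evening bridge
  position 19–21: town evening bridge
  position 24–26: town evening bridge
  position 32–34: town evening bridge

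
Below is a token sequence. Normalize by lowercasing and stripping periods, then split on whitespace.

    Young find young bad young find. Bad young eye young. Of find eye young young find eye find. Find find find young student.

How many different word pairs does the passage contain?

14

23 tokens → 22 bigram windows in total.
Repeated bigrams (each contributes count−1 duplicates):
  find find: 3
  young find: 3
  bad young: 2
  eye young: 2
  find eye: 2
  find young: 2
8 duplicate windows → 22 − 8 = 14 distinct.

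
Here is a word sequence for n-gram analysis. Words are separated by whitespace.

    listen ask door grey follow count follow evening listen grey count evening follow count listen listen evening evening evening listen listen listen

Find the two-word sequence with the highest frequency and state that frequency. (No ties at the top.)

"listen listen", 3 times

Bigram frequencies (highest first):
  listen listen: 3
  follow count: 2
  evening listen: 2
  evening evening: 2
  listen ask: 1
  ask door: 1
  … (10 more, each ≤ 1)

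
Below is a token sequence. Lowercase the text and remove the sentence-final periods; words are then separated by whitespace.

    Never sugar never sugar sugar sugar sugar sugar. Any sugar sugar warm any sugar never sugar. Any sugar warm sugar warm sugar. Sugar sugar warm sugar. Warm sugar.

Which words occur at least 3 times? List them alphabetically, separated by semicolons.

Unigram counts meeting the condition (at least 3 times):
  any: 3
  never: 3
  sugar: 17
  warm: 5

any; never; sugar; warm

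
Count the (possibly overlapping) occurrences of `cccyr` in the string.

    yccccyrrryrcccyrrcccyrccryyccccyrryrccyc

Sliding a length-5 window over the 40 characters (36 positions):
  position 3–7: cccyr
  position 12–16: cccyr
  position 18–22: cccyr
  position 29–33: cccyr

4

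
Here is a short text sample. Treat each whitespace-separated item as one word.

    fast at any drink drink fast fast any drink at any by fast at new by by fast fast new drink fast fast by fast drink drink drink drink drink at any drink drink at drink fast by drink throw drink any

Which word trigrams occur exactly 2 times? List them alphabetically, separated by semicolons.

Trigram counts meeting the condition (exactly 2 times):
  any drink drink: 2
  at any drink: 2
  drink at any: 2
  drink drink at: 2
  drink fast fast: 2

any drink drink; at any drink; drink at any; drink drink at; drink fast fast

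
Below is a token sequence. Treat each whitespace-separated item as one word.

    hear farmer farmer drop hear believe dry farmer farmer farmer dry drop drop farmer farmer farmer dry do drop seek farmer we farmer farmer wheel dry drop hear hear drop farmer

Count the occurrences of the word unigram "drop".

Scanning the 31 tokens for "drop":
  position 4: drop
  position 12: drop
  position 13: drop
  position 19: drop
  position 27: drop
  position 30: drop

6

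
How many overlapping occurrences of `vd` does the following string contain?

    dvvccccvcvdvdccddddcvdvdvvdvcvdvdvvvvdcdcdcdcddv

Sliding a length-2 window over the 48 characters (47 positions):
  position 10–11: vd
  position 12–13: vd
  position 21–22: vd
  position 23–24: vd
  position 26–27: vd
  position 30–31: vd
  position 32–33: vd
  position 37–38: vd

8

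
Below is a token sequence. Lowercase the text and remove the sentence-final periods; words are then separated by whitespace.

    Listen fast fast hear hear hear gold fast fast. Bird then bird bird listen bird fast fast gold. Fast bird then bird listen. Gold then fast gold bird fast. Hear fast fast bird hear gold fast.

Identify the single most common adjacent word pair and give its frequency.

"fast fast", 4 times

Bigram frequencies (highest first):
  fast fast: 4
  gold fast: 3
  fast bird: 3
  fast hear: 2
  hear hear: 2
  hear gold: 2
  … (14 more, each ≤ 2)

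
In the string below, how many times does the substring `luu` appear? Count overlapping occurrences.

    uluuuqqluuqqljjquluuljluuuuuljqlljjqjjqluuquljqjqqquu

Sliding a length-3 window over the 53 characters (51 positions):
  position 2–4: luu
  position 8–10: luu
  position 18–20: luu
  position 23–25: luu
  position 40–42: luu

5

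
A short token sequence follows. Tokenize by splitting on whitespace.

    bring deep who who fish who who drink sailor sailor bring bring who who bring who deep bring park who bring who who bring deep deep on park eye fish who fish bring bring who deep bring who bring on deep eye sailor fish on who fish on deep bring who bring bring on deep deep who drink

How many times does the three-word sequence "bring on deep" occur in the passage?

Scanning the 56 overlapping trigram windows for "bring on deep":
  position 39–41: bring on deep
  position 53–55: bring on deep

2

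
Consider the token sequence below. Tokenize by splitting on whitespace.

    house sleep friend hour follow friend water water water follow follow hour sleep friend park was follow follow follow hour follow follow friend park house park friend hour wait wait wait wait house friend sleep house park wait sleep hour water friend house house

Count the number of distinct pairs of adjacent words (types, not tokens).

30

44 tokens → 43 bigram windows in total.
Repeated bigrams (each contributes count−1 duplicates):
  follow follow: 4
  wait wait: 3
  follow friend: 2
  follow hour: 2
  friend hour: 2
  friend park: 2
  hour follow: 2
  house park: 2
  … (2 more repeated)
13 duplicate windows → 43 − 13 = 30 distinct.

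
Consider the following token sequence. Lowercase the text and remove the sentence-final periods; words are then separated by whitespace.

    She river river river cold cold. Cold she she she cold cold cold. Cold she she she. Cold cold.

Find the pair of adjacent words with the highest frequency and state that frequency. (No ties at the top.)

Bigram frequencies (highest first):
  cold cold: 6
  she she: 4
  river river: 2
  cold she: 2
  she cold: 2
  she river: 1
  … (1 more, each ≤ 1)

"cold cold", 6 times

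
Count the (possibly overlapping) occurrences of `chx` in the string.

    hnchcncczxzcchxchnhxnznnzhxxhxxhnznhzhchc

Sliding a length-3 window over the 41 characters (39 positions):
  position 13–15: chx

1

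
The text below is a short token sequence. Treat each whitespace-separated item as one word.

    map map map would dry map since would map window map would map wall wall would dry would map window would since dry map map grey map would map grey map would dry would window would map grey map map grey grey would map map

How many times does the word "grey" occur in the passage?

Scanning the 45 tokens for "grey":
  position 26: grey
  position 30: grey
  position 38: grey
  position 41: grey
  position 42: grey

5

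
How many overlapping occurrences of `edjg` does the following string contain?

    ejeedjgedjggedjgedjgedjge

5

Sliding a length-4 window over the 25 characters (22 positions):
  position 4–7: edjg
  position 8–11: edjg
  position 13–16: edjg
  position 17–20: edjg
  position 21–24: edjg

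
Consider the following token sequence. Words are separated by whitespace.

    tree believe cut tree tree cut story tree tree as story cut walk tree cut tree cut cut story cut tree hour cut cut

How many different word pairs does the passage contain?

15

24 tokens → 23 bigram windows in total.
Repeated bigrams (each contributes count−1 duplicates):
  cut tree: 3
  tree cut: 3
  cut cut: 2
  cut story: 2
  story cut: 2
  tree tree: 2
8 duplicate windows → 23 − 8 = 15 distinct.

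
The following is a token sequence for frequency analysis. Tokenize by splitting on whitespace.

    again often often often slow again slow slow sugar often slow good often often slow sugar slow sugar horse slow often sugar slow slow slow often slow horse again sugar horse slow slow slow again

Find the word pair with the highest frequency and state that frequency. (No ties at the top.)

Bigram frequencies (highest first):
  slow slow: 5
  often slow: 4
  often often: 3
  slow sugar: 3
  slow again: 2
  sugar slow: 2
  … (12 more, each ≤ 2)

"slow slow", 5 times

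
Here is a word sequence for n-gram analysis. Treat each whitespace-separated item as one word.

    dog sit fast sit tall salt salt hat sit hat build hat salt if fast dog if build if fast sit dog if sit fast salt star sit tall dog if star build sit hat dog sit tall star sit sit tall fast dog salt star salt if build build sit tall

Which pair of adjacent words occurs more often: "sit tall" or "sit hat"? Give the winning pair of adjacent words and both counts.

"sit tall": 5 occurrences
"sit hat": 2 occurrences

"sit tall" (5 vs 2)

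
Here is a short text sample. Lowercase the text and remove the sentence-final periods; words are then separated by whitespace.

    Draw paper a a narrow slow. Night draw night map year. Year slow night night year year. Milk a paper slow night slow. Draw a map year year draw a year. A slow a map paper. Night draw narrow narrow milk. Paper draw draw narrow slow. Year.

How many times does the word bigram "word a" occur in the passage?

Scanning the 46 overlapping bigram windows for "word a":
  (none found)

0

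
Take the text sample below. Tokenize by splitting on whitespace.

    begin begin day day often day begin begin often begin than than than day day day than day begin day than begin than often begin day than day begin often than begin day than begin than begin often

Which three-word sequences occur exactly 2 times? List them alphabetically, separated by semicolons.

day than begin; day than day; than begin than; than day begin

Trigram counts meeting the condition (exactly 2 times):
  day than begin: 2
  day than day: 2
  than begin than: 2
  than day begin: 2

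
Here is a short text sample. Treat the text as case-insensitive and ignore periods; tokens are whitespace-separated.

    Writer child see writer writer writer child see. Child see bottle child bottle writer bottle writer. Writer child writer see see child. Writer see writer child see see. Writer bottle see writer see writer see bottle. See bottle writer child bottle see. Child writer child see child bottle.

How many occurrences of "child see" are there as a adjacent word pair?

Scanning the 47 overlapping bigram windows for "child see":
  position 2–3: child see
  position 7–8: child see
  position 9–10: child see
  position 26–27: child see
  position 45–46: child see

5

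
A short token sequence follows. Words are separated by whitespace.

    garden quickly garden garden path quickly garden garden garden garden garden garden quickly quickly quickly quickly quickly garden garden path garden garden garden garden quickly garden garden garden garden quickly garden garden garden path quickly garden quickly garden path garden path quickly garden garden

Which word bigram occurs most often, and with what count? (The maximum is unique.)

Bigram frequencies (highest first):
  garden garden: 16
  quickly garden: 8
  garden quickly: 5
  garden path: 5
  quickly quickly: 4
  path quickly: 3
  … (1 more, each ≤ 2)

"garden garden", 16 times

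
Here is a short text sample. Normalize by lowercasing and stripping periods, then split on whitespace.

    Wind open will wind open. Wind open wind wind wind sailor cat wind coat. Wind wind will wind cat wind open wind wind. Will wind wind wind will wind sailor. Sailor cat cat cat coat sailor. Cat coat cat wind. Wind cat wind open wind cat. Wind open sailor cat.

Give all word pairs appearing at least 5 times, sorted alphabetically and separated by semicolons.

cat wind; wind open; wind wind

Bigram counts meeting the condition (at least 5 times):
  cat wind: 5
  wind open: 6
  wind wind: 7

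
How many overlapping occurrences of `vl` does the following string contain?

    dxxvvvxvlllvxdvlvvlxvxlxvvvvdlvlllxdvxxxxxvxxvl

Sliding a length-2 window over the 47 characters (46 positions):
  position 8–9: vl
  position 15–16: vl
  position 18–19: vl
  position 31–32: vl
  position 46–47: vl

5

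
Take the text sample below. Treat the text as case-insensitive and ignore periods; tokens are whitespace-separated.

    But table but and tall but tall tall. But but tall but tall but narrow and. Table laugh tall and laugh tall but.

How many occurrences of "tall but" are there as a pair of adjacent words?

5

Scanning the 22 overlapping bigram windows for "tall but":
  position 5–6: tall but
  position 8–9: tall but
  position 11–12: tall but
  position 13–14: tall but
  position 22–23: tall but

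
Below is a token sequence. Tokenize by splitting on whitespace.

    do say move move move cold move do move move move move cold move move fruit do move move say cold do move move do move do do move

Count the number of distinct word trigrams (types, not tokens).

20

29 tokens → 27 trigram windows in total.
Repeated trigrams (each contributes count−1 duplicates):
  do move move: 3
  move move move: 3
  move cold move: 2
  move do move: 2
  move move cold: 2
7 duplicate windows → 27 − 7 = 20 distinct.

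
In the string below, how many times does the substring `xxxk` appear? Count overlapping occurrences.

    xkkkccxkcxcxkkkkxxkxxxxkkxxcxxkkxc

1

Sliding a length-4 window over the 34 characters (31 positions):
  position 21–24: xxxk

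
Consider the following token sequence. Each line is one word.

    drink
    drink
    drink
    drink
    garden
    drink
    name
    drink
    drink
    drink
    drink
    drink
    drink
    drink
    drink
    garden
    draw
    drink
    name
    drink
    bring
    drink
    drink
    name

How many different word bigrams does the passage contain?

24 tokens → 23 bigram windows in total.
Repeated bigrams (each contributes count−1 duplicates):
  drink drink: 11
  drink name: 3
  drink garden: 2
  name drink: 2
14 duplicate windows → 23 − 14 = 9 distinct.

9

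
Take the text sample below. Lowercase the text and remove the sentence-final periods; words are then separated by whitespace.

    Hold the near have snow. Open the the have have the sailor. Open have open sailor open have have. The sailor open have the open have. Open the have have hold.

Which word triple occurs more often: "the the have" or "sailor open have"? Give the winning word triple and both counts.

"sailor open have" (3 vs 1)

"the the have": 1 occurrence
"sailor open have": 3 occurrences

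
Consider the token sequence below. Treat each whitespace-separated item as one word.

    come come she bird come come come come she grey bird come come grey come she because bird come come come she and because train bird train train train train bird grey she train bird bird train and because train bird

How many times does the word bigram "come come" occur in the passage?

7

Scanning the 40 overlapping bigram windows for "come come":
  position 1–2: come come
  position 5–6: come come
  position 6–7: come come
  position 7–8: come come
  position 12–13: come come
  position 19–20: come come
  position 20–21: come come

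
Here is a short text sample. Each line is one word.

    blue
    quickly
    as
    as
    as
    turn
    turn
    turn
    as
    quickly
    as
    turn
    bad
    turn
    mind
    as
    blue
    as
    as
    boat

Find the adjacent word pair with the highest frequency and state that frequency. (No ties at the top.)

Bigram frequencies (highest first):
  as as: 3
  quickly as: 2
  as turn: 2
  turn turn: 2
  blue quickly: 1
  turn as: 1
  … (8 more, each ≤ 1)

"as as", 3 times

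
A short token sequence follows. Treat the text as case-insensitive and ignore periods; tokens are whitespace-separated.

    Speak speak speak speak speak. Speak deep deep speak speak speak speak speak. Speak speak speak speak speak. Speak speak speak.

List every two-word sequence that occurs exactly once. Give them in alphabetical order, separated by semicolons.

deep deep; deep speak; speak deep

Bigram counts meeting the condition (exactly once):
  deep deep: 1
  deep speak: 1
  speak deep: 1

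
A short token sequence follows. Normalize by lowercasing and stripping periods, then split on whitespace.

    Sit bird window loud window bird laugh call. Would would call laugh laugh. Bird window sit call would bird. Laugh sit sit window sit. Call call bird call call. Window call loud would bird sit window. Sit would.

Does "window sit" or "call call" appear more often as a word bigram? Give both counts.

"window sit" (3 vs 2)

"window sit": 3 occurrences
"call call": 2 occurrences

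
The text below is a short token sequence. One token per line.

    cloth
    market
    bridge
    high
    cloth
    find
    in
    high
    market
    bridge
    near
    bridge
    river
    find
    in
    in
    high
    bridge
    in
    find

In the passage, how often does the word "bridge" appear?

Scanning the 20 tokens for "bridge":
  position 3: bridge
  position 10: bridge
  position 12: bridge
  position 18: bridge

4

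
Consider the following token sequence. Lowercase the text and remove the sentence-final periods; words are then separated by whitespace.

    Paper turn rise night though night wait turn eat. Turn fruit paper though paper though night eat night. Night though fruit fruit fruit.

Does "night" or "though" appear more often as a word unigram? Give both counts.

"night" (5 vs 4)

"night": 5 occurrences
"though": 4 occurrences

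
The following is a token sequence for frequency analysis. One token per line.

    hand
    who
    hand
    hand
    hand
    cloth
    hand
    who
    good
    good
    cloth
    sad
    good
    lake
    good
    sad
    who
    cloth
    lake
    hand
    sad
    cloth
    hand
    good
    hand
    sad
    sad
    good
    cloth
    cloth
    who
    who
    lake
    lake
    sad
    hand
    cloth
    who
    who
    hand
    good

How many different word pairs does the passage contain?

41 tokens → 40 bigram windows in total.
Repeated bigrams (each contributes count−1 duplicates):
  cloth hand: 2
  cloth who: 2
  good cloth: 2
  hand cloth: 2
  hand good: 2
  hand hand: 2
  hand sad: 2
  hand who: 2
  … (3 more repeated)
11 duplicate windows → 40 − 11 = 29 distinct.

29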